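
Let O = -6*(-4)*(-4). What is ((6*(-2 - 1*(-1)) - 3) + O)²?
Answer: 11025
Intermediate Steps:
O = -96 (O = 24*(-4) = -96)
((6*(-2 - 1*(-1)) - 3) + O)² = ((6*(-2 - 1*(-1)) - 3) - 96)² = ((6*(-2 + 1) - 3) - 96)² = ((6*(-1) - 3) - 96)² = ((-6 - 3) - 96)² = (-9 - 96)² = (-105)² = 11025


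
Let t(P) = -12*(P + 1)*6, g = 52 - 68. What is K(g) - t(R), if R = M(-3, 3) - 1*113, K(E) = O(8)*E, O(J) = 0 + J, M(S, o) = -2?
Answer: -8336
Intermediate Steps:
g = -16
O(J) = J
K(E) = 8*E
R = -115 (R = -2 - 1*113 = -2 - 113 = -115)
t(P) = -72 - 72*P (t(P) = -12*(1 + P)*6 = -12*(6 + 6*P) = -72 - 72*P)
K(g) - t(R) = 8*(-16) - (-72 - 72*(-115)) = -128 - (-72 + 8280) = -128 - 1*8208 = -128 - 8208 = -8336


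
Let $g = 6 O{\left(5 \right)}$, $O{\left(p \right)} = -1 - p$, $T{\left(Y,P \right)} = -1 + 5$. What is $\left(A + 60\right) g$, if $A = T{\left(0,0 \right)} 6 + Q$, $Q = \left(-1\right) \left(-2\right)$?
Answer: $-3096$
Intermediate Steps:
$T{\left(Y,P \right)} = 4$
$Q = 2$
$A = 26$ ($A = 4 \cdot 6 + 2 = 24 + 2 = 26$)
$g = -36$ ($g = 6 \left(-1 - 5\right) = 6 \left(-6\right) = -36$)
$\left(A + 60\right) g = \left(26 + 60\right) \left(-36\right) = 86 \left(-36\right) = -3096$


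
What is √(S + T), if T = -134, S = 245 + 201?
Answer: 2*√78 ≈ 17.664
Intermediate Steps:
S = 446
√(S + T) = √(446 - 134) = √312 = 2*√78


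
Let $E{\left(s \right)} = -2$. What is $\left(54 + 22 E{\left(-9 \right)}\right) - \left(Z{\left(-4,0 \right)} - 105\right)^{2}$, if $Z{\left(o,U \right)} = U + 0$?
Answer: $-11015$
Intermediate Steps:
$Z{\left(o,U \right)} = U$
$\left(54 + 22 E{\left(-9 \right)}\right) - \left(Z{\left(-4,0 \right)} - 105\right)^{2} = \left(54 + 22 \left(-2\right)\right) - \left(0 - 105\right)^{2} = \left(54 - 44\right) - \left(-105\right)^{2} = 10 - 11025 = -11015$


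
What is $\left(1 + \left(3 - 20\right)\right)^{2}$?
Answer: $256$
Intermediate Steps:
$\left(1 + \left(3 - 20\right)\right)^{2} = \left(1 - 17\right)^{2} = \left(-16\right)^{2} = 256$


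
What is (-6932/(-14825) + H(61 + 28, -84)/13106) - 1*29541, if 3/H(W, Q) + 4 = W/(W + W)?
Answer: -20088672069778/680037575 ≈ -29541.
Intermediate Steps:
H(W, Q) = -6/7 (H(W, Q) = 3/(-4 + W/(W + W)) = 3/(-4 + W/((2*W))) = 3/(-4 + W*(1/(2*W))) = 3/(-4 + 1/2) = 3/(-7/2) = 3*(-2/7) = -6/7)
(-6932/(-14825) + H(61 + 28, -84)/13106) - 1*29541 = (-6932/(-14825) - 6/7/13106) - 1*29541 = (-6932*(-1/14825) - 6/7*1/13106) - 29541 = (6932/14825 - 3/45871) - 29541 = 317933297/680037575 - 29541 = -20088672069778/680037575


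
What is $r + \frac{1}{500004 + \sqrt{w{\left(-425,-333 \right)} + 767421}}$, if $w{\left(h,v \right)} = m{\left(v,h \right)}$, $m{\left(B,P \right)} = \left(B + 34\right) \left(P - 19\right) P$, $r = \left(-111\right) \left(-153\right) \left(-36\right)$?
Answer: $\frac{- 611388 \sqrt{55653879} + 305696445551 i}{\sqrt{55653879} - 500004 i} \approx -6.1139 \cdot 10^{5}$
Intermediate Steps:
$r = -611388$ ($r = 16983 \left(-36\right) = -611388$)
$m{\left(B,P \right)} = P \left(-19 + P\right) \left(34 + B\right)$ ($m{\left(B,P \right)} = \left(34 + B\right) \left(-19 + P\right) P = \left(-19 + P\right) \left(34 + B\right) P = P \left(-19 + P\right) \left(34 + B\right)$)
$w{\left(h,v \right)} = h \left(-646 - 19 v + 34 h + h v\right)$ ($w{\left(h,v \right)} = h \left(-646 - 19 v + 34 h + v h\right) = h \left(-646 - 19 v + 34 h + h v\right)$)
$r + \frac{1}{500004 + \sqrt{w{\left(-425,-333 \right)} + 767421}} = -611388 + \frac{1}{500004 + \sqrt{- 425 \left(-646 - -6327 + 34 \left(-425\right) - -141525\right) + 767421}} = -611388 + \frac{1}{500004 + \sqrt{- 425 \left(-646 + 6327 - 14450 + 141525\right) + 767421}} = -611388 + \frac{1}{500004 + \sqrt{\left(-425\right) 132756 + 767421}} = -611388 + \frac{1}{500004 + \sqrt{-56421300 + 767421}} = -611388 + \frac{1}{500004 + \sqrt{-55653879}} = -611388 + \frac{1}{500004 + i \sqrt{55653879}}$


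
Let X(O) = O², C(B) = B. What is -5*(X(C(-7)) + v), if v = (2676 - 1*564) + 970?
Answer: -15655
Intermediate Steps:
v = 3082 (v = (2676 - 564) + 970 = 2112 + 970 = 3082)
-5*(X(C(-7)) + v) = -5*((-7)² + 3082) = -5*(49 + 3082) = -5*3131 = -15655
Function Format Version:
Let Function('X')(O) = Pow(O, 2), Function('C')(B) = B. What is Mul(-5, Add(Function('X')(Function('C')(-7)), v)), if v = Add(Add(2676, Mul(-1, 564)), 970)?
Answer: -15655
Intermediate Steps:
v = 3082 (v = Add(Add(2676, -564), 970) = Add(2112, 970) = 3082)
Mul(-5, Add(Function('X')(Function('C')(-7)), v)) = Mul(-5, Add(Pow(-7, 2), 3082)) = Mul(-5, Add(49, 3082)) = Mul(-5, 3131) = -15655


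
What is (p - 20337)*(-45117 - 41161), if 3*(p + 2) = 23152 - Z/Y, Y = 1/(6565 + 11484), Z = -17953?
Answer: -27953712393296/3 ≈ -9.3179e+12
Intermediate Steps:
Y = 1/18049 ≈ 5.5405e-5
p = 324056843/3 (p = -2 + (23152 - (-17953)/1/18049)/3 = -2 + (23152 - (-17953)*18049)/3 = -2 + (23152 - 1*(-324033697))/3 = -2 + (23152 + 324033697)/3 = -2 + (1/3)*324056849 = -2 + 324056849/3 = 324056843/3 ≈ 1.0802e+8)
(p - 20337)*(-45117 - 41161) = (324056843/3 - 20337)*(-45117 - 41161) = (323995832/3)*(-86278) = -27953712393296/3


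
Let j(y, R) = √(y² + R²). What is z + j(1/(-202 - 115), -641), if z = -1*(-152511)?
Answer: 152511 + √41289020810/317 ≈ 1.5315e+5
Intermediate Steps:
z = 152511
j(y, R) = √(R² + y²)
z + j(1/(-202 - 115), -641) = 152511 + √((-641)² + (1/(-202 - 115))²) = 152511 + √(410881 + (1/(-317))²) = 152511 + √(410881 + (-1/317)²) = 152511 + √(410881 + 1/100489) = 152511 + √(41289020810/100489) = 152511 + √41289020810/317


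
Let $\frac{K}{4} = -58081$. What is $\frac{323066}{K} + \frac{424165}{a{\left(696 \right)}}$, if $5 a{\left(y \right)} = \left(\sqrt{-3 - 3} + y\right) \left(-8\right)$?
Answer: $\frac{- 646132 \sqrt{6} + 123629344697 i}{464648 \left(\sqrt{6} - 696 i\right)} \approx -382.28 + 1.3405 i$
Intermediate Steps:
$a{\left(y \right)} = - \frac{8 y}{5} - \frac{8 i \sqrt{6}}{5}$ ($a{\left(y \right)} = \frac{\left(\sqrt{-3 - 3} + y\right) \left(-8\right)}{5} = \frac{\left(\sqrt{-6} + y\right) \left(-8\right)}{5} = \frac{\left(i \sqrt{6} + y\right) \left(-8\right)}{5} = \frac{\left(y + i \sqrt{6}\right) \left(-8\right)}{5} = \frac{- 8 y - 8 i \sqrt{6}}{5} = - \frac{8 y}{5} - \frac{8 i \sqrt{6}}{5}$)
$K = -232324$ ($K = 4 \left(-58081\right) = -232324$)
$\frac{323066}{K} + \frac{424165}{a{\left(696 \right)}} = \frac{323066}{-232324} + \frac{424165}{\left(- \frac{8}{5}\right) 696 - \frac{8 i \sqrt{6}}{5}} = 323066 \left(- \frac{1}{232324}\right) + \frac{424165}{- \frac{5568}{5} - \frac{8 i \sqrt{6}}{5}} = - \frac{161533}{116162} + \frac{424165}{- \frac{5568}{5} - \frac{8 i \sqrt{6}}{5}}$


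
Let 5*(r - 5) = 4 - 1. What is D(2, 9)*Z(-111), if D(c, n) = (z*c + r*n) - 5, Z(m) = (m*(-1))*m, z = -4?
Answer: -2304027/5 ≈ -4.6081e+5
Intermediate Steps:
Z(m) = -m² (Z(m) = (-m)*m = -m²)
r = 28/5 (r = 5 + (4 - 1)/5 = 5 + (⅕)*3 = 5 + ⅗ = 28/5 ≈ 5.6000)
D(c, n) = -5 - 4*c + 28*n/5 (D(c, n) = (-4*c + 28*n/5) - 5 = -5 - 4*c + 28*n/5)
D(2, 9)*Z(-111) = (-5 - 4*2 + (28/5)*9)*(-1*(-111)²) = (-5 - 8 + 252/5)*(-1*12321) = (187/5)*(-12321) = -2304027/5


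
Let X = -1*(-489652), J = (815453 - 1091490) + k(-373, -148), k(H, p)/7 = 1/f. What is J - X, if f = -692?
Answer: -529856795/692 ≈ -7.6569e+5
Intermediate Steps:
k(H, p) = -7/692 (k(H, p) = 7/(-692) = 7*(-1/692) = -7/692)
J = -191017611/692 (J = (815453 - 1091490) - 7/692 = -276037 - 7/692 = -191017611/692 ≈ -2.7604e+5)
X = 489652
J - X = -191017611/692 - 1*489652 = -191017611/692 - 489652 = -529856795/692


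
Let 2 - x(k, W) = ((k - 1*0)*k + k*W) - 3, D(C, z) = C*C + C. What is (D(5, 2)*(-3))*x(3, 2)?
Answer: 900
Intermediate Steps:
D(C, z) = C + C**2 (D(C, z) = C**2 + C = C + C**2)
x(k, W) = 5 - k**2 - W*k (x(k, W) = 2 - (((k - 1*0)*k + k*W) - 3) = 2 - (((k + 0)*k + W*k) - 3) = 2 - ((k*k + W*k) - 3) = 2 - ((k**2 + W*k) - 3) = 2 - (-3 + k**2 + W*k) = 2 + (3 - k**2 - W*k) = 5 - k**2 - W*k)
(D(5, 2)*(-3))*x(3, 2) = ((5*(1 + 5))*(-3))*(5 - 1*3**2 - 1*2*3) = ((5*6)*(-3))*(5 - 1*9 - 6) = (30*(-3))*(5 - 9 - 6) = -90*(-10) = 900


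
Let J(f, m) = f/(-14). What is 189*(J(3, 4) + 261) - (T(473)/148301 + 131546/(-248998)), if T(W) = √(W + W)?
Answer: 12272869469/248998 - √946/148301 ≈ 49289.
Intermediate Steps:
T(W) = √2*√W (T(W) = √(2*W) = √2*√W)
J(f, m) = -f/14 (J(f, m) = f*(-1/14) = -f/14)
189*(J(3, 4) + 261) - (T(473)/148301 + 131546/(-248998)) = 189*(-1/14*3 + 261) - ((√2*√473)/148301 + 131546/(-248998)) = 189*(-3/14 + 261) - (√946*(1/148301) + 131546*(-1/248998)) = 189*(3651/14) - (√946/148301 - 65773/124499) = 98577/2 - (-65773/124499 + √946/148301) = 98577/2 + (65773/124499 - √946/148301) = 12272869469/248998 - √946/148301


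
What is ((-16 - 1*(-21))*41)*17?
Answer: 3485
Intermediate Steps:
((-16 - 1*(-21))*41)*17 = ((-16 + 21)*41)*17 = (5*41)*17 = 205*17 = 3485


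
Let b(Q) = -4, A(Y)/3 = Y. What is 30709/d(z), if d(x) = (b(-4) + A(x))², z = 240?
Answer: 30709/512656 ≈ 0.059902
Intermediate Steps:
A(Y) = 3*Y
d(x) = (-4 + 3*x)²
30709/d(z) = 30709/((-4 + 3*240)²) = 30709/((-4 + 720)²) = 30709/(716²) = 30709/512656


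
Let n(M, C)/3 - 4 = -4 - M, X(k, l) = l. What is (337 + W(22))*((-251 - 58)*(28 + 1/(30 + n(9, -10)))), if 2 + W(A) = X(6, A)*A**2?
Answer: -96156165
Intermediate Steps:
n(M, C) = -3*M (n(M, C) = 12 + 3*(-4 - M) = 12 + (-12 - 3*M) = -3*M)
W(A) = -2 + A**3 (W(A) = -2 + A*A**2 = -2 + A**3)
(337 + W(22))*((-251 - 58)*(28 + 1/(30 + n(9, -10)))) = (337 + (-2 + 22**3))*((-251 - 58)*(28 + 1/(30 - 3*9))) = (337 + (-2 + 10648))*(-309*(28 + 1/(30 - 27))) = (337 + 10646)*(-309*(28 + 1/3)) = 10983*(-309*(28 + 1/3)) = 10983*(-309*85/3) = 10983*(-8755) = -96156165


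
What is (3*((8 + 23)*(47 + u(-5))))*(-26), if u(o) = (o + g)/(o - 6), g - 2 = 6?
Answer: -1242852/11 ≈ -1.1299e+5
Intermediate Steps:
g = 8 (g = 2 + 6 = 8)
u(o) = (8 + o)/(-6 + o) (u(o) = (o + 8)/(o - 6) = (8 + o)/(-6 + o))
(3*((8 + 23)*(47 + u(-5))))*(-26) = (3*((8 + 23)*(47 + (8 - 5)/(-6 - 5))))*(-26) = (3*(31*(47 + 3/(-11))))*(-26) = (3*(31*(47 - 1/11*3)))*(-26) = (3*(31*(47 - 3/11)))*(-26) = (3*(31*(514/11)))*(-26) = (3*(15934/11))*(-26) = (47802/11)*(-26) = -1242852/11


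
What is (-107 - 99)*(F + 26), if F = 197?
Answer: -45938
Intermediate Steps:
(-107 - 99)*(F + 26) = (-107 - 99)*(197 + 26) = -206*223 = -45938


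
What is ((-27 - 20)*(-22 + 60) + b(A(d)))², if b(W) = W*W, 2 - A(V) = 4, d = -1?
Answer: 3175524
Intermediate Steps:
A(V) = -2 (A(V) = 2 - 1*4 = 2 - 4 = -2)
b(W) = W²
((-27 - 20)*(-22 + 60) + b(A(d)))² = ((-27 - 20)*(-22 + 60) + (-2)²)² = (-47*38 + 4)² = (-1786 + 4)² = (-1782)² = 3175524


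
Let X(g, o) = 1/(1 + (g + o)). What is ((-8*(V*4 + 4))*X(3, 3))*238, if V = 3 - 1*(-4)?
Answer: -8704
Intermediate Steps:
V = 7 (V = 3 + 4 = 7)
X(g, o) = 1/(1 + g + o)
((-8*(V*4 + 4))*X(3, 3))*238 = ((-8*(7*4 + 4))/(1 + 3 + 3))*238 = (-8*(28 + 4)/7)*238 = (-8*32*(1/7))*238 = -256*1/7*238 = -256/7*238 = -8704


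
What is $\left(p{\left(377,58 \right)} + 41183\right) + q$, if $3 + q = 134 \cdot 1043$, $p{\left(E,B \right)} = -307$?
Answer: $180635$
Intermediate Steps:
$q = 139759$ ($q = -3 + 134 \cdot 1043 = -3 + 139762 = 139759$)
$\left(p{\left(377,58 \right)} + 41183\right) + q = \left(-307 + 41183\right) + 139759 = 40876 + 139759 = 180635$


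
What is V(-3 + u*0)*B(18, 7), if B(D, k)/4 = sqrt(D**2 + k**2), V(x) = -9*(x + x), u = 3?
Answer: 216*sqrt(373) ≈ 4171.7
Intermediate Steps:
V(x) = -18*x
B(D, k) = 4*sqrt(D**2 + k**2)
V(-3 + u*0)*B(18, 7) = (-18*(-3 + 3*0))*(4*sqrt(18**2 + 7**2)) = (-18*(-3 + 0))*(4*sqrt(324 + 49)) = (-18*(-3))*(4*sqrt(373)) = 54*(4*sqrt(373)) = 216*sqrt(373)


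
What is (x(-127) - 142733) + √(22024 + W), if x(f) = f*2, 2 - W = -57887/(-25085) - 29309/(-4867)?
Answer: -142987 + 8*√5127932442762995505/122088695 ≈ -1.4284e+5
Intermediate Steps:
W = -772774904/122088695 (W = 2 - (-57887/(-25085) - 29309/(-4867)) = 2 - (-57887*(-1/25085) - 29309*(-1/4867)) = 2 - (57887/25085 + 29309/4867) = 2 - 1*1016952294/122088695 = 2 - 1016952294/122088695 = -772774904/122088695 ≈ -6.3296)
x(f) = 2*f
(x(-127) - 142733) + √(22024 + W) = (2*(-127) - 142733) + √(22024 - 772774904/122088695) = (-254 - 142733) + √(2688108643776/122088695) = -142987 + 8*√5127932442762995505/122088695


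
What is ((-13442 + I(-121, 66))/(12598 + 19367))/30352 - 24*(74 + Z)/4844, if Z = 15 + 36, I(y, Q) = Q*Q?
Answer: -51975875939/83922445320 ≈ -0.61933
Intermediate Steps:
I(y, Q) = Q**2
Z = 51
((-13442 + I(-121, 66))/(12598 + 19367))/30352 - 24*(74 + Z)/4844 = ((-13442 + 66**2)/(12598 + 19367))/30352 - 24*(74 + 51)/4844 = ((-13442 + 4356)/31965)*(1/30352) - 24*125*(1/4844) = -9086*1/31965*(1/30352) - 3000*1/4844 = -9086/31965*1/30352 - 750/1211 = -649/69300120 - 750/1211 = -51975875939/83922445320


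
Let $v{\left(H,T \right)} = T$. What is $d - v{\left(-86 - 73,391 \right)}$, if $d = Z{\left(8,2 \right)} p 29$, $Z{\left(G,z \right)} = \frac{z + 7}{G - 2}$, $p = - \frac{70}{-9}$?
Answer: $- \frac{158}{3} \approx -52.667$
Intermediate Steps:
$p = \frac{70}{9}$ ($p = \left(-70\right) \left(- \frac{1}{9}\right) = \frac{70}{9} \approx 7.7778$)
$Z{\left(G,z \right)} = \frac{7 + z}{-2 + G}$
$d = \frac{1015}{3}$ ($d = \frac{7 + 2}{-2 + 8} \cdot \frac{70}{9} \cdot 29 = \frac{1}{6} \cdot 9 \cdot \frac{70}{9} \cdot 29 = \frac{3}{2} \cdot \frac{70}{9} \cdot 29 = \frac{35}{3} \cdot 29 = \frac{1015}{3} \approx 338.33$)
$d - v{\left(-86 - 73,391 \right)} = \frac{1015}{3} - 391 = - \frac{158}{3}$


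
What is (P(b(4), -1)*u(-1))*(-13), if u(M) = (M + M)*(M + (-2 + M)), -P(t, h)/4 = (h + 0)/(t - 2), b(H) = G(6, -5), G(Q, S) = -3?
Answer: 416/5 ≈ 83.200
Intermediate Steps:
b(H) = -3
P(t, h) = -4*h/(-2 + t) (P(t, h) = -4*(h + 0)/(t - 2) = -4*h/(-2 + t))
u(M) = 2*M*(-2 + 2*M) (u(M) = (2*M)*(-2 + 2*M) = 2*M*(-2 + 2*M))
(P(b(4), -1)*u(-1))*(-13) = ((-4*(-1)/(-2 - 3))*(4*(-1)*(-1 - 1)))*(-13) = ((-4*(-1)/(-5))*(4*(-1)*(-2)))*(-13) = (-4*(-1)*(-⅕)*8)*(-13) = -⅘*8*(-13) = -32/5*(-13) = 416/5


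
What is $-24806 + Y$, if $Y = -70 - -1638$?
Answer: $-23238$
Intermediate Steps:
$Y = 1568$ ($Y = -70 + 1638 = 1568$)
$-24806 + Y = -24806 + 1568 = -23238$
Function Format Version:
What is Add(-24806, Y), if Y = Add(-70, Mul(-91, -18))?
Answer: -23238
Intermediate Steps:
Y = 1568 (Y = Add(-70, 1638) = 1568)
Add(-24806, Y) = Add(-24806, 1568) = -23238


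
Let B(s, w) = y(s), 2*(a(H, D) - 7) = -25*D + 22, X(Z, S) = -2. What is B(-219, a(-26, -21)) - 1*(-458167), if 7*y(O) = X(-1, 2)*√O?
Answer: 458167 - 2*I*√219/7 ≈ 4.5817e+5 - 4.2282*I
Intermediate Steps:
a(H, D) = 18 - 25*D/2 (a(H, D) = 7 + (-25*D + 22)/2 = 7 + (22 - 25*D)/2 = 7 + (11 - 25*D/2) = 18 - 25*D/2)
y(O) = -2*√O/7 (y(O) = (-2*√O)/7 = -2*√O/7)
B(s, w) = -2*√s/7
B(-219, a(-26, -21)) - 1*(-458167) = -2*I*√219/7 - 1*(-458167) = -2*I*√219/7 + 458167 = 458167 - 2*I*√219/7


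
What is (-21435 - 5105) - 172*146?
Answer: -51652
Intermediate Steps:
(-21435 - 5105) - 172*146 = -26540 - 25112 = -51652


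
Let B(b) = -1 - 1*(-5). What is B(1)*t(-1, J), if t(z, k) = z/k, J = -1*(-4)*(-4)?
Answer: ¼ ≈ 0.25000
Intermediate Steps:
B(b) = 4 (B(b) = -1 + 5 = 4)
J = -16 (J = 4*(-4) = -16)
B(1)*t(-1, J) = 4*(-1/(-16)) = 4*(-1*(-1/16)) = 4*(1/16) = ¼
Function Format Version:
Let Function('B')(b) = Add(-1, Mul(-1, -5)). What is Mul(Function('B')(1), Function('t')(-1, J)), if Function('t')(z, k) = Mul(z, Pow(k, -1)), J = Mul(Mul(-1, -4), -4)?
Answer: Rational(1, 4) ≈ 0.25000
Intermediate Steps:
Function('B')(b) = 4 (Function('B')(b) = Add(-1, 5) = 4)
J = -16 (J = Mul(4, -4) = -16)
Mul(Function('B')(1), Function('t')(-1, J)) = Mul(4, Mul(-1, Pow(-16, -1))) = Mul(4, Mul(-1, Rational(-1, 16))) = Mul(4, Rational(1, 16)) = Rational(1, 4)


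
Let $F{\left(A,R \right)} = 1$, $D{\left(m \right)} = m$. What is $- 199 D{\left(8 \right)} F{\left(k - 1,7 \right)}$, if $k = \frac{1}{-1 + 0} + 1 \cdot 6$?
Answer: $-1592$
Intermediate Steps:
$k = 5$ ($k = \frac{1}{-1} + 6 = -1 + 6 = 5$)
$- 199 D{\left(8 \right)} F{\left(k - 1,7 \right)} = \left(-199\right) 8 \cdot 1 = \left(-1592\right) 1 = -1592$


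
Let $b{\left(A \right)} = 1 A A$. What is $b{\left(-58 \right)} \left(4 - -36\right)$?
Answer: $134560$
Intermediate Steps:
$b{\left(A \right)} = A^{2}$ ($b{\left(A \right)} = A A = A^{2}$)
$b{\left(-58 \right)} \left(4 - -36\right) = \left(-58\right)^{2} \left(4 - -36\right) = 3364 \left(4 + 36\right) = 3364 \cdot 40 = 134560$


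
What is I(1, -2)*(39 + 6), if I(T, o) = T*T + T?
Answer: 90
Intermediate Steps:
I(T, o) = T + T² (I(T, o) = T² + T = T + T²)
I(1, -2)*(39 + 6) = (1*(1 + 1))*(39 + 6) = (1*2)*45 = 2*45 = 90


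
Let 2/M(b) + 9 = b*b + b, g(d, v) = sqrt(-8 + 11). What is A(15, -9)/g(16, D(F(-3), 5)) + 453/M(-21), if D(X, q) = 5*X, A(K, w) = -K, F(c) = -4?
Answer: 186183/2 - 5*sqrt(3) ≈ 93083.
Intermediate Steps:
g(d, v) = sqrt(3)
M(b) = 2/(-9 + b + b**2) (M(b) = 2/(-9 + (b*b + b)) = 2/(-9 + (b**2 + b)) = 2/(-9 + (b + b**2)) = 2/(-9 + b + b**2))
A(15, -9)/g(16, D(F(-3), 5)) + 453/M(-21) = (-1*15)/(sqrt(3)) + 453/((2/(-9 - 21 + (-21)**2))) = -5*sqrt(3) + 453/((2/(-9 - 21 + 441))) = -5*sqrt(3) + 453/((2/411)) = -5*sqrt(3) + 453/((2*(1/411))) = -5*sqrt(3) + 453/(2/411) = -5*sqrt(3) + 453*(411/2) = -5*sqrt(3) + 186183/2 = 186183/2 - 5*sqrt(3)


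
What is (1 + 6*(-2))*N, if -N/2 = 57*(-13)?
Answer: -16302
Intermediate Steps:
N = 1482 (N = -114*(-13) = -2*(-741) = 1482)
(1 + 6*(-2))*N = (1 + 6*(-2))*1482 = (1 - 12)*1482 = -11*1482 = -16302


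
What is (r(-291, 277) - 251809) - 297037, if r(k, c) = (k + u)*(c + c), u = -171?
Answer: -804794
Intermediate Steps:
r(k, c) = 2*c*(-171 + k) (r(k, c) = (k - 171)*(c + c) = (-171 + k)*(2*c) = 2*c*(-171 + k))
(r(-291, 277) - 251809) - 297037 = (2*277*(-171 - 291) - 251809) - 297037 = (2*277*(-462) - 251809) - 297037 = (-255948 - 251809) - 297037 = -507757 - 297037 = -804794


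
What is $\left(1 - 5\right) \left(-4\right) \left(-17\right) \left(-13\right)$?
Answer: $3536$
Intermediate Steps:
$\left(1 - 5\right) \left(-4\right) \left(-17\right) \left(-13\right) = \left(-4\right) \left(-4\right) \left(-17\right) \left(-13\right) = 16 \left(-17\right) \left(-13\right) = \left(-272\right) \left(-13\right) = 3536$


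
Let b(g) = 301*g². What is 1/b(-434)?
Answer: 1/56695156 ≈ 1.7638e-8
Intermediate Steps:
1/b(-434) = 1/(301*(-434)²) = 1/(301*188356) = 1/56695156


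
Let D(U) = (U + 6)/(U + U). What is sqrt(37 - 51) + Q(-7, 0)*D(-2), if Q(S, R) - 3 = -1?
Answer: -2 + I*sqrt(14) ≈ -2.0 + 3.7417*I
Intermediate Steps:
Q(S, R) = 2 (Q(S, R) = 3 - 1 = 2)
D(U) = (6 + U)/(2*U) (D(U) = (6 + U)/((2*U)) = (6 + U)*(1/(2*U)) = (6 + U)/(2*U))
sqrt(37 - 51) + Q(-7, 0)*D(-2) = sqrt(37 - 51) + 2*((1/2)*(6 - 2)/(-2)) = sqrt(-14) + 2*((1/2)*(-1/2)*4) = I*sqrt(14) + 2*(-1) = I*sqrt(14) - 2 = -2 + I*sqrt(14)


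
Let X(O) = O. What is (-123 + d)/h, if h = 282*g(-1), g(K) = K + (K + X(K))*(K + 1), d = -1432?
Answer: 1555/282 ≈ 5.5142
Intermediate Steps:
g(K) = K + 2*K*(1 + K) (g(K) = K + (K + K)*(K + 1) = K + (2*K)*(1 + K) = K + 2*K*(1 + K))
h = -282 (h = 282*(-(3 + 2*(-1))) = 282*(-(3 - 2)) = 282*(-1*1) = 282*(-1) = -282)
(-123 + d)/h = (-123 - 1432)/(-282) = -1555*(-1/282) = 1555/282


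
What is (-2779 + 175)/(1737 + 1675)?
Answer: -651/853 ≈ -0.76319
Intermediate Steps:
(-2779 + 175)/(1737 + 1675) = -2604/3412 = -2604*1/3412 = -651/853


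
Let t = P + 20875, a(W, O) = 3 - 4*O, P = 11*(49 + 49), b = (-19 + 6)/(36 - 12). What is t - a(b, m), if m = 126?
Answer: 22454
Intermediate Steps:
b = -13/24 ≈ -0.54167
P = 1078 (P = 11*98 = 1078)
t = 21953 (t = 1078 + 20875 = 21953)
t - a(b, m) = 21953 - (3 - 4*126) = 21953 - (3 - 504) = 21953 - 1*(-501) = 21953 + 501 = 22454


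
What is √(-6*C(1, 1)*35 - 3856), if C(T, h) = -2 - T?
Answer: I*√3226 ≈ 56.798*I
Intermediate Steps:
√(-6*C(1, 1)*35 - 3856) = √(-6*(-2 - 1*1)*35 - 3856) = √(-6*(-2 - 1)*35 - 3856) = √(-6*(-3)*35 - 3856) = √(18*35 - 3856) = √(630 - 3856) = √(-3226) = I*√3226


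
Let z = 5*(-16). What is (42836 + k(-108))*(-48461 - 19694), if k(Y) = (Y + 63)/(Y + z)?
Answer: -548866732015/188 ≈ -2.9195e+9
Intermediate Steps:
z = -80
k(Y) = (63 + Y)/(-80 + Y) (k(Y) = (Y + 63)/(Y - 80) = (63 + Y)/(-80 + Y))
(42836 + k(-108))*(-48461 - 19694) = (42836 + (63 - 108)/(-80 - 108))*(-48461 - 19694) = (42836 - 45/(-188))*(-68155) = (42836 - 1/188*(-45))*(-68155) = (42836 + 45/188)*(-68155) = (8053213/188)*(-68155) = -548866732015/188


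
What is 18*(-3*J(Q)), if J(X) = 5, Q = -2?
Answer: -270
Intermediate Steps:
18*(-3*J(Q)) = 18*(-3*5) = 18*(-15) = -270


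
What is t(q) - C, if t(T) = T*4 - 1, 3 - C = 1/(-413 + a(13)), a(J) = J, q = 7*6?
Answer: 65599/400 ≈ 164.00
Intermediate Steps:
q = 42
C = 1201/400 (C = 3 - 1/(-413 + 13) = 3 - 1/(-400) = 3 - 1*(-1/400) = 3 + 1/400 = 1201/400 ≈ 3.0025)
t(T) = -1 + 4*T (t(T) = 4*T - 1 = -1 + 4*T)
t(q) - C = (-1 + 4*42) - 1*1201/400 = (-1 + 168) - 1201/400 = 167 - 1201/400 = 65599/400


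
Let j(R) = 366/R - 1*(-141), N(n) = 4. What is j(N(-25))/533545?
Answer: 93/213418 ≈ 0.00043576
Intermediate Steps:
j(R) = 141 + 366/R (j(R) = 366/R + 141 = 141 + 366/R)
j(N(-25))/533545 = (141 + 366/4)/533545 = (141 + 366*(¼))*(1/533545) = (141 + 183/2)*(1/533545) = (465/2)*(1/533545) = 93/213418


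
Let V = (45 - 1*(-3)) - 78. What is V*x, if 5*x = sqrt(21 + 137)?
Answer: -6*sqrt(158) ≈ -75.419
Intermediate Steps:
V = -30 (V = (45 + 3) - 78 = 48 - 78 = -30)
x = sqrt(158)/5 (x = sqrt(21 + 137)/5 = sqrt(158)/5 ≈ 2.5140)
V*x = -6*sqrt(158)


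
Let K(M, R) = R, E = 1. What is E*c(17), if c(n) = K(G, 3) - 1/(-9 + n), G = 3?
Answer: 23/8 ≈ 2.8750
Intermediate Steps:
c(n) = 3 - 1/(-9 + n)
E*c(17) = 1*((-28 + 3*17)/(-9 + 17)) = 1*((-28 + 51)/8) = 1*((1/8)*23) = 1*(23/8) = 23/8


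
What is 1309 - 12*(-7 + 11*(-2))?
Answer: 1657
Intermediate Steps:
1309 - 12*(-7 + 11*(-2)) = 1309 - 12*(-7 - 22) = 1309 - 12*(-29) = 1309 - 1*(-348) = 1309 + 348 = 1657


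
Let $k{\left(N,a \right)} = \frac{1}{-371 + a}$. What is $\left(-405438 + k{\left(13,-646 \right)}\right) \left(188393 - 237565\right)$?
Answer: $\frac{20275112739884}{1017} \approx 1.9936 \cdot 10^{10}$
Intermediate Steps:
$\left(-405438 + k{\left(13,-646 \right)}\right) \left(188393 - 237565\right) = \left(-405438 + \frac{1}{-371 - 646}\right) \left(188393 - 237565\right) = \left(-405438 + \frac{1}{-1017}\right) \left(-49172\right) = \left(-405438 - \frac{1}{1017}\right) \left(-49172\right) = \left(- \frac{412330447}{1017}\right) \left(-49172\right) = \frac{20275112739884}{1017}$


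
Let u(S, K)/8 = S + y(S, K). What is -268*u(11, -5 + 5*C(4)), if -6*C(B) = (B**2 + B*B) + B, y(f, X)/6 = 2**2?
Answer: -75040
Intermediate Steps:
y(f, X) = 24 (y(f, X) = 6*2**2 = 6*4 = 24)
C(B) = -B**2/3 - B/6 (C(B) = -((B**2 + B*B) + B)/6 = -((B**2 + B**2) + B)/6 = -(2*B**2 + B)/6 = -(B + 2*B**2)/6 = -B**2/3 - B/6)
u(S, K) = 192 + 8*S (u(S, K) = 8*(S + 24) = 8*(24 + S) = 192 + 8*S)
-268*u(11, -5 + 5*C(4)) = -268*(192 + 8*11) = -268*(192 + 88) = -268*280 = -75040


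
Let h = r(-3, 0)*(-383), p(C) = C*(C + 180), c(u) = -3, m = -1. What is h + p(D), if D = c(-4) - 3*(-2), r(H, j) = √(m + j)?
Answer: 549 - 383*I ≈ 549.0 - 383.0*I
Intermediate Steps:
r(H, j) = √(-1 + j)
D = 3 (D = -3 - 3*(-2) = -3 + 6 = 3)
p(C) = C*(180 + C)
h = -383*I (h = √(-1 + 0)*(-383) = √(-1)*(-383) = I*(-383) = -383*I ≈ -383.0*I)
h + p(D) = -383*I + 3*(180 + 3) = -383*I + 3*183 = -383*I + 549 = 549 - 383*I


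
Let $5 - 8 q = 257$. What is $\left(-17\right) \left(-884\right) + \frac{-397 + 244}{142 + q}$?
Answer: $\frac{195346}{13} \approx 15027.0$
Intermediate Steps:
$q = - \frac{63}{2}$ ($q = \frac{5}{8} - \frac{257}{8} = - \frac{63}{2} \approx -31.5$)
$\left(-17\right) \left(-884\right) + \frac{-397 + 244}{142 + q} = \left(-17\right) \left(-884\right) + \frac{-397 + 244}{142 - \frac{63}{2}} = 15028 - \frac{153}{\frac{221}{2}} = 15028 - \frac{18}{13} = \frac{195346}{13}$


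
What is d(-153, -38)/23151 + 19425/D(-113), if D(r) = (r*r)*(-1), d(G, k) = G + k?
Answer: -452147054/295615119 ≈ -1.5295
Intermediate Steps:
D(r) = -r² (D(r) = r²*(-1) = -r²)
d(-153, -38)/23151 + 19425/D(-113) = (-153 - 38)/23151 + 19425/((-1*(-113)²)) = -191*1/23151 + 19425/((-1*12769)) = -191/23151 + 19425/(-12769) = -191/23151 + 19425*(-1/12769) = -191/23151 - 19425/12769 = -452147054/295615119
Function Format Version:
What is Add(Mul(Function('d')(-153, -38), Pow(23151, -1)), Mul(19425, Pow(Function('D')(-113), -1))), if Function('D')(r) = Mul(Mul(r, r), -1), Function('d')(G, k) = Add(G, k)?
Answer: Rational(-452147054, 295615119) ≈ -1.5295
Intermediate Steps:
Function('D')(r) = Mul(-1, Pow(r, 2)) (Function('D')(r) = Mul(Pow(r, 2), -1) = Mul(-1, Pow(r, 2)))
Add(Mul(Function('d')(-153, -38), Pow(23151, -1)), Mul(19425, Pow(Function('D')(-113), -1))) = Add(Mul(Add(-153, -38), Pow(23151, -1)), Mul(19425, Pow(Mul(-1, Pow(-113, 2)), -1))) = Add(Mul(-191, Rational(1, 23151)), Mul(19425, Pow(Mul(-1, 12769), -1))) = Add(Rational(-191, 23151), Mul(19425, Pow(-12769, -1))) = Add(Rational(-191, 23151), Mul(19425, Rational(-1, 12769))) = Add(Rational(-191, 23151), Rational(-19425, 12769)) = Rational(-452147054, 295615119)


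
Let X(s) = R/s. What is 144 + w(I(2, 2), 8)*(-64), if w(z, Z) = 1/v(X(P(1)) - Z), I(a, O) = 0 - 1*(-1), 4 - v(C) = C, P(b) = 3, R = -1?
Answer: 5136/37 ≈ 138.81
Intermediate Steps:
X(s) = -1/s
v(C) = 4 - C
I(a, O) = 1 (I(a, O) = 0 + 1 = 1)
w(z, Z) = 1/(13/3 + Z) (w(z, Z) = 1/(4 - (-1/3 - Z)) = 1/(4 - (-1*⅓ - Z)) = 1/(4 - (-⅓ - Z)) = 1/(4 + (⅓ + Z)) = 1/(13/3 + Z))
144 + w(I(2, 2), 8)*(-64) = 144 + (3/(13 + 3*8))*(-64) = 144 + (3/(13 + 24))*(-64) = 144 + (3/37)*(-64) = 144 - 192/37 = 5136/37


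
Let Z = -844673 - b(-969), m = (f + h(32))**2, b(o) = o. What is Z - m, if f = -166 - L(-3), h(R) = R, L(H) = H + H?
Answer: -860088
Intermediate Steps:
L(H) = 2*H
f = -160 (f = -166 - 2*(-3) = -166 - 1*(-6) = -166 + 6 = -160)
m = 16384 (m = (-160 + 32)**2 = (-128)**2 = 16384)
Z = -843704 (Z = -844673 - 1*(-969) = -844673 + 969 = -843704)
Z - m = -843704 - 1*16384 = -843704 - 16384 = -860088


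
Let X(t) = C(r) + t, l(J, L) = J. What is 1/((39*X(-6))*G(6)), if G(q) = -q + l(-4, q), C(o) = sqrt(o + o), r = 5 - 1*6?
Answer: 1/2470 + I*sqrt(2)/14820 ≈ 0.00040486 + 9.5426e-5*I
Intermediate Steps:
r = -1 (r = 5 - 6 = -1)
C(o) = sqrt(2)*sqrt(o) (C(o) = sqrt(2*o) = sqrt(2)*sqrt(o))
G(q) = -4 - q (G(q) = -q - 4 = -4 - q)
X(t) = t + I*sqrt(2) (X(t) = sqrt(2)*sqrt(-1) + t = sqrt(2)*I + t = I*sqrt(2) + t = t + I*sqrt(2))
1/((39*X(-6))*G(6)) = 1/((39*(-6 + I*sqrt(2)))*(-4 - 1*6)) = 1/((-234 + 39*I*sqrt(2))*(-4 - 6)) = 1/((-234 + 39*I*sqrt(2))*(-10)) = 1/(2340 - 390*I*sqrt(2))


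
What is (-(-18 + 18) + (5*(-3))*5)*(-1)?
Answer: 75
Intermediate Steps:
(-(-18 + 18) + (5*(-3))*5)*(-1) = (-1*0 - 15*5)*(-1) = (0 - 75)*(-1) = -75*(-1) = 75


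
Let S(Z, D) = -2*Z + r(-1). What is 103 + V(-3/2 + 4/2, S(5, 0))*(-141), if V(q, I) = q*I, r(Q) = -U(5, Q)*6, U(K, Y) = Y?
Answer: 385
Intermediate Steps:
r(Q) = -6*Q (r(Q) = -Q*6 = -6*Q)
S(Z, D) = 6 - 2*Z (S(Z, D) = -2*Z - 6*(-1) = -2*Z + 6 = 6 - 2*Z)
V(q, I) = I*q
103 + V(-3/2 + 4/2, S(5, 0))*(-141) = 103 + ((6 - 2*5)*(-3/2 + 4/2))*(-141) = 103 + ((6 - 10)*(-3*½ + 4*(½)))*(-141) = 103 - 4*(-3/2 + 2)*(-141) = 103 - 4*½*(-141) = 103 - 2*(-141) = 103 + 282 = 385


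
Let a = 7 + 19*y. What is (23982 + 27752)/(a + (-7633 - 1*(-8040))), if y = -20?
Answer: 25867/17 ≈ 1521.6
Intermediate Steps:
a = -373 (a = 7 + 19*(-20) = 7 - 380 = -373)
(23982 + 27752)/(a + (-7633 - 1*(-8040))) = (23982 + 27752)/(-373 + (-7633 - 1*(-8040))) = 51734/(-373 + (-7633 + 8040)) = 51734/(-373 + 407) = 51734/34 = 51734*(1/34) = 25867/17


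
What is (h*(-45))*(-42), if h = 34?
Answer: 64260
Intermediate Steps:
(h*(-45))*(-42) = (34*(-45))*(-42) = -1530*(-42) = 64260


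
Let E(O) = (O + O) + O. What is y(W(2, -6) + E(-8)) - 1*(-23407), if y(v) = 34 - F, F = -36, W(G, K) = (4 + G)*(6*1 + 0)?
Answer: 23477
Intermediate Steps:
E(O) = 3*O (E(O) = 2*O + O = 3*O)
W(G, K) = 24 + 6*G (W(G, K) = (4 + G)*(6 + 0) = (4 + G)*6 = 24 + 6*G)
y(v) = 70 (y(v) = 34 - 1*(-36) = 34 + 36 = 70)
y(W(2, -6) + E(-8)) - 1*(-23407) = 70 - 1*(-23407) = 70 + 23407 = 23477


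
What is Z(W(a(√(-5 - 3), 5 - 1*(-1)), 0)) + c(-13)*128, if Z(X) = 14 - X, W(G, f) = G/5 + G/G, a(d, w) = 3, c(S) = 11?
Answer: 7102/5 ≈ 1420.4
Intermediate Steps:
W(G, f) = 1 + G/5 (W(G, f) = G*(⅕) + 1 = G/5 + 1 = 1 + G/5)
Z(W(a(√(-5 - 3), 5 - 1*(-1)), 0)) + c(-13)*128 = (14 - (1 + (⅕)*3)) + 11*128 = (14 - (1 + ⅗)) + 1408 = (14 - 1*8/5) + 1408 = (14 - 8/5) + 1408 = 62/5 + 1408 = 7102/5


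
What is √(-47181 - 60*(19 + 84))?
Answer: 231*I ≈ 231.0*I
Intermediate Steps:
√(-47181 - 60*(19 + 84)) = √(-47181 - 60*103) = √(-47181 - 6180) = √(-53361) = 231*I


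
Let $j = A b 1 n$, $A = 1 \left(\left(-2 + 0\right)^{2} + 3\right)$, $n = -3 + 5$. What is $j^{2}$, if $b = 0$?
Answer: $0$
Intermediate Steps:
$n = 2$
$A = 7$ ($A = 1 \left(\left(-2\right)^{2} + 3\right) = 1 \left(4 + 3\right) = 1 \cdot 7 = 7$)
$j = 0$ ($j = 7 \cdot 0 \cdot 1 \cdot 2 = 0 \cdot 2 = 0$)
$j^{2} = 0^{2} = 0$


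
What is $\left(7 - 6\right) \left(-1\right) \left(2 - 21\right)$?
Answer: $19$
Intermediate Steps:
$\left(7 - 6\right) \left(-1\right) \left(2 - 21\right) = 1 \left(-1\right) \left(-19\right) = \left(-1\right) \left(-19\right) = 19$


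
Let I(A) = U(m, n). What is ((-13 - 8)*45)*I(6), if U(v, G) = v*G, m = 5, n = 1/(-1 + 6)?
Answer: -945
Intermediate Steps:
n = ⅕ (n = 1/5 = ⅕ ≈ 0.20000)
U(v, G) = G*v
I(A) = 1 (I(A) = (⅕)*5 = 1)
((-13 - 8)*45)*I(6) = ((-13 - 8)*45)*1 = -21*45*1 = -945*1 = -945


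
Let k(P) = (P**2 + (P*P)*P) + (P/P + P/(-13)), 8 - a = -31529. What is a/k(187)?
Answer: 409981/85464062 ≈ 0.0047971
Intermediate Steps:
a = 31537 (a = 8 - 1*(-31529) = 8 + 31529 = 31537)
k(P) = 1 + P**2 + P**3 - P/13 (k(P) = (P**2 + P**2*P) + (1 + P*(-1/13)) = (P**2 + P**3) + (1 - P/13) = 1 + P**2 + P**3 - P/13)
a/k(187) = 31537/(1 + 187**2 + 187**3 - 1/13*187) = 31537/(1 + 34969 + 6539203 - 187/13) = 31537/(85464062/13) = 31537*(13/85464062) = 409981/85464062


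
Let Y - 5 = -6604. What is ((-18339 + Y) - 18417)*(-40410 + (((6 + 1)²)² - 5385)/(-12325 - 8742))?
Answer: 36908739540530/21067 ≈ 1.7520e+9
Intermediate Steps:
Y = -6599 (Y = 5 - 6604 = -6599)
((-18339 + Y) - 18417)*(-40410 + (((6 + 1)²)² - 5385)/(-12325 - 8742)) = ((-18339 - 6599) - 18417)*(-40410 + (((6 + 1)²)² - 5385)/(-12325 - 8742)) = (-24938 - 18417)*(-40410 + ((7²)² - 5385)/(-21067)) = -43355*(-40410 + (49² - 5385)*(-1/21067)) = -43355*(-40410 + (2401 - 5385)*(-1/21067)) = -43355*(-40410 - 2984*(-1/21067)) = -43355*(-40410 + 2984/21067) = -43355*(-851314486/21067) = 36908739540530/21067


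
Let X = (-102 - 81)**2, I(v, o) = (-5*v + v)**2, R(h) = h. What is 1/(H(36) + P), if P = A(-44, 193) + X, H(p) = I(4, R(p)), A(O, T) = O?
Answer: 1/33701 ≈ 2.9673e-5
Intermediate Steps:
I(v, o) = 16*v**2 (I(v, o) = (-4*v)**2 = 16*v**2)
X = 33489 (X = (-183)**2 = 33489)
H(p) = 256 (H(p) = 16*4**2 = 16*16 = 256)
P = 33445 (P = -44 + 33489 = 33445)
1/(H(36) + P) = 1/(256 + 33445) = 1/33701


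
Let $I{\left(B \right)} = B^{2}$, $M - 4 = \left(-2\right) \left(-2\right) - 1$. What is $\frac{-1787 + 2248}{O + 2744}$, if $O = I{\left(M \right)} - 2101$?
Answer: $\frac{461}{692} \approx 0.66619$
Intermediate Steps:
$M = 7$ ($M = 4 - -3 = 4 + \left(4 - 1\right) = 4 + 3 = 7$)
$O = -2052$ ($O = 7^{2} - 2101 = 49 - 2101 = -2052$)
$\frac{-1787 + 2248}{O + 2744} = \frac{-1787 + 2248}{-2052 + 2744} = \frac{461}{692}$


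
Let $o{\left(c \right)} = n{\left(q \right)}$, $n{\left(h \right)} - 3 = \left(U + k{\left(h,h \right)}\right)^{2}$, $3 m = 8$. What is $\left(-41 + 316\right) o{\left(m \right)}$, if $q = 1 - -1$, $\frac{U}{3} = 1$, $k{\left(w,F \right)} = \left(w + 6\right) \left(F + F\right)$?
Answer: $337700$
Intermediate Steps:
$m = \frac{8}{3}$ ($m = \frac{1}{3} \cdot 8 = \frac{8}{3} \approx 2.6667$)
$k{\left(w,F \right)} = 2 F \left(6 + w\right)$ ($k{\left(w,F \right)} = \left(6 + w\right) 2 F = 2 F \left(6 + w\right)$)
$U = 3$ ($U = 3 \cdot 1 = 3$)
$q = 2$ ($q = 1 + 1 = 2$)
$n{\left(h \right)} = 3 + \left(3 + 2 h \left(6 + h\right)\right)^{2}$
$o{\left(c \right)} = 1228$ ($o{\left(c \right)} = 3 + \left(3 + 2 \cdot 2 \left(6 + 2\right)\right)^{2} = 3 + \left(3 + 2 \cdot 2 \cdot 8\right)^{2} = 3 + \left(3 + 32\right)^{2} = 3 + 35^{2} = 3 + 1225 = 1228$)
$\left(-41 + 316\right) o{\left(m \right)} = \left(-41 + 316\right) 1228 = 275 \cdot 1228 = 337700$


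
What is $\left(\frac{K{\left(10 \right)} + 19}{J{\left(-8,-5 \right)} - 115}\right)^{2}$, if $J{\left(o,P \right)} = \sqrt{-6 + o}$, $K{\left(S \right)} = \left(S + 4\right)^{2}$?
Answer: $\frac{46225}{\left(115 - i \sqrt{14}\right)^{2}} \approx 3.4842 + 0.22696 i$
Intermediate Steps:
$K{\left(S \right)} = \left(4 + S\right)^{2}$
$\left(\frac{K{\left(10 \right)} + 19}{J{\left(-8,-5 \right)} - 115}\right)^{2} = \left(\frac{\left(4 + 10\right)^{2} + 19}{\sqrt{-6 - 8} - 115}\right)^{2} = \left(\frac{14^{2} + 19}{\sqrt{-14} - 115}\right)^{2} = \left(\frac{196 + 19}{i \sqrt{14} - 115}\right)^{2} = \left(\frac{215}{-115 + i \sqrt{14}}\right)^{2} = \frac{46225}{\left(-115 + i \sqrt{14}\right)^{2}}$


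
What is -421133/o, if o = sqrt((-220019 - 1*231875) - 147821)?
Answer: 421133*I*sqrt(66635)/199905 ≈ 543.81*I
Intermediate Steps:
o = 3*I*sqrt(66635) (o = sqrt((-220019 - 231875) - 147821) = sqrt(-451894 - 147821) = sqrt(-599715) = 3*I*sqrt(66635) ≈ 774.41*I)
-421133/o = -421133*(-I*sqrt(66635)/199905) = -(-421133)*I*sqrt(66635)/199905 = 421133*I*sqrt(66635)/199905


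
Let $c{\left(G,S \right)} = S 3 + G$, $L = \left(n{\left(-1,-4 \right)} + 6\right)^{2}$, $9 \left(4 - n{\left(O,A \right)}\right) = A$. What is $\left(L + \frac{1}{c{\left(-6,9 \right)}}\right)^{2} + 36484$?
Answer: $\frac{15558215317}{321489} \approx 48394.0$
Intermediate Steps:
$n{\left(O,A \right)} = 4 - \frac{A}{9}$
$L = \frac{8836}{81}$ ($L = \left(\left(4 - - \frac{4}{9}\right) + 6\right)^{2} = \left(\left(4 + \frac{4}{9}\right) + 6\right)^{2} = \left(\frac{40}{9} + 6\right)^{2} = \left(\frac{94}{9}\right)^{2} = \frac{8836}{81} \approx 109.09$)
$c{\left(G,S \right)} = G + 3 S$ ($c{\left(G,S \right)} = 3 S + G = G + 3 S$)
$\left(L + \frac{1}{c{\left(-6,9 \right)}}\right)^{2} + 36484 = \left(\frac{8836}{81} + \frac{1}{-6 + 3 \cdot 9}\right)^{2} + 36484 = \left(\frac{8836}{81} + \frac{1}{-6 + 27}\right)^{2} + 36484 = \left(\frac{8836}{81} + \frac{1}{21}\right)^{2} + 36484 = \left(\frac{61879}{567}\right)^{2} + 36484 = \frac{3829010641}{321489} + 36484 = \frac{15558215317}{321489}$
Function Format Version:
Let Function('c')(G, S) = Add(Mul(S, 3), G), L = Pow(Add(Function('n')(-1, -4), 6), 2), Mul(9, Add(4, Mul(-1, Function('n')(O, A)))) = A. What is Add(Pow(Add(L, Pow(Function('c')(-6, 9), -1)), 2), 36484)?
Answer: Rational(15558215317, 321489) ≈ 48394.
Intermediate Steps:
Function('n')(O, A) = Add(4, Mul(Rational(-1, 9), A))
L = Rational(8836, 81) (L = Pow(Add(Add(4, Mul(Rational(-1, 9), -4)), 6), 2) = Pow(Add(Add(4, Rational(4, 9)), 6), 2) = Pow(Add(Rational(40, 9), 6), 2) = Pow(Rational(94, 9), 2) = Rational(8836, 81) ≈ 109.09)
Function('c')(G, S) = Add(G, Mul(3, S)) (Function('c')(G, S) = Add(Mul(3, S), G) = Add(G, Mul(3, S)))
Add(Pow(Add(L, Pow(Function('c')(-6, 9), -1)), 2), 36484) = Add(Pow(Add(Rational(8836, 81), Pow(Add(-6, Mul(3, 9)), -1)), 2), 36484) = Add(Pow(Add(Rational(8836, 81), Pow(Add(-6, 27), -1)), 2), 36484) = Add(Pow(Add(Rational(8836, 81), Pow(21, -1)), 2), 36484) = Add(Pow(Add(Rational(8836, 81), Rational(1, 21)), 2), 36484) = Add(Pow(Rational(61879, 567), 2), 36484) = Add(Rational(3829010641, 321489), 36484) = Rational(15558215317, 321489)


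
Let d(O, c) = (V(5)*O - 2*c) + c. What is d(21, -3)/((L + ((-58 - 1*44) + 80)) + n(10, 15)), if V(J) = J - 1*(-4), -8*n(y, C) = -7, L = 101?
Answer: 512/213 ≈ 2.4038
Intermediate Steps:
n(y, C) = 7/8 (n(y, C) = -⅛*(-7) = 7/8)
V(J) = 4 + J (V(J) = J + 4 = 4 + J)
d(O, c) = -c + 9*O (d(O, c) = ((4 + 5)*O - 2*c) + c = (9*O - 2*c) + c = (-2*c + 9*O) + c = -c + 9*O)
d(21, -3)/((L + ((-58 - 1*44) + 80)) + n(10, 15)) = (-1*(-3) + 9*21)/((101 + ((-58 - 1*44) + 80)) + 7/8) = (3 + 189)/((101 + ((-58 - 44) + 80)) + 7/8) = 192/((101 + (-102 + 80)) + 7/8) = 192/((101 - 22) + 7/8) = 192/(79 + 7/8) = 192/(639/8) = 192*(8/639) = 512/213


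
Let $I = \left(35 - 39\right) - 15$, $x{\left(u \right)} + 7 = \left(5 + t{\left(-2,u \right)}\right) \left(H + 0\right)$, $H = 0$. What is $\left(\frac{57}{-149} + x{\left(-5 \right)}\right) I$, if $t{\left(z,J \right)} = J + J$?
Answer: $\frac{20900}{149} \approx 140.27$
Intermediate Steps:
$t{\left(z,J \right)} = 2 J$
$x{\left(u \right)} = -7$ ($x{\left(u \right)} = -7 + \left(5 + 2 u\right) \left(0 + 0\right) = -7 + \left(5 + 2 u\right) 0 = -7 + 0 = -7$)
$I = -19$ ($I = -4 - 15 = -19$)
$\left(\frac{57}{-149} + x{\left(-5 \right)}\right) I = \left(\frac{57}{-149} - 7\right) \left(-19\right) = \left(57 \left(- \frac{1}{149}\right) - 7\right) \left(-19\right) = \left(- \frac{57}{149} - 7\right) \left(-19\right) = \left(- \frac{1100}{149}\right) \left(-19\right) = \frac{20900}{149}$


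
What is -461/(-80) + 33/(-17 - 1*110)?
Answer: 55907/10160 ≈ 5.5027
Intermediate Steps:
-461/(-80) + 33/(-17 - 1*110) = -461*(-1/80) + 33/(-17 - 110) = 461/80 + 33/(-127) = 461/80 + 33*(-1/127) = 461/80 - 33/127 = 55907/10160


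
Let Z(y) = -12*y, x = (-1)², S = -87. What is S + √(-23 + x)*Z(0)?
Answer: -87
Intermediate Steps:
x = 1
S + √(-23 + x)*Z(0) = -87 + √(-23 + 1)*(-12*0) = -87 + √(-22)*0 = -87 + (I*√22)*0 = -87 + 0 = -87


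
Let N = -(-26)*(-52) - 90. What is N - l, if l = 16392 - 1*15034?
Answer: -2800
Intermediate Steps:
l = 1358 (l = 16392 - 15034 = 1358)
N = -1442 (N = -26*52 - 90 = -1352 - 90 = -1442)
N - l = -1442 - 1*1358 = -1442 - 1358 = -2800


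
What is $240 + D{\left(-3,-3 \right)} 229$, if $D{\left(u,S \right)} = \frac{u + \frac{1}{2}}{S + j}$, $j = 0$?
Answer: $\frac{2585}{6} \approx 430.83$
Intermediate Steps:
$D{\left(u,S \right)} = \frac{\frac{1}{2} + u}{S}$ ($D{\left(u,S \right)} = \frac{u + \frac{1}{2}}{S + 0} = \frac{u + \frac{1}{2}}{S} = \frac{\frac{1}{2} + u}{S}$)
$240 + D{\left(-3,-3 \right)} 229 = 240 + \frac{\frac{1}{2} - 3}{-3} \cdot 229 = 240 + \left(- \frac{1}{3}\right) \left(- \frac{5}{2}\right) 229 = 240 + \frac{5}{6} \cdot 229 = 240 + \frac{1145}{6} = \frac{2585}{6}$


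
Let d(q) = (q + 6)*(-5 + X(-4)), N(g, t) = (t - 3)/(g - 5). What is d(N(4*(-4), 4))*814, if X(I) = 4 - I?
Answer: 101750/7 ≈ 14536.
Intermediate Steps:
N(g, t) = (-3 + t)/(-5 + g)
d(q) = 18 + 3*q (d(q) = (q + 6)*(-5 + (4 - 1*(-4))) = (6 + q)*(-5 + (4 + 4)) = (6 + q)*(-5 + 8) = (6 + q)*3 = 18 + 3*q)
d(N(4*(-4), 4))*814 = (18 + 3*((-3 + 4)/(-5 + 4*(-4))))*814 = (18 + 3*(1/(-5 - 16)))*814 = (18 + 3*(1/(-21)))*814 = (18 + 3*(-1/21*1))*814 = (18 + 3*(-1/21))*814 = (18 - ⅐)*814 = (125/7)*814 = 101750/7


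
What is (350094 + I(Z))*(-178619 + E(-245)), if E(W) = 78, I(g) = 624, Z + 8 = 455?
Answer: -62617542438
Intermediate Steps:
Z = 447 (Z = -8 + 455 = 447)
(350094 + I(Z))*(-178619 + E(-245)) = (350094 + 624)*(-178619 + 78) = 350718*(-178541) = -62617542438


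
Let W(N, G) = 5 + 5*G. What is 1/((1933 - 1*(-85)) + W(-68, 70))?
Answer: 1/2373 ≈ 0.00042141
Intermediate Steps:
1/((1933 - 1*(-85)) + W(-68, 70)) = 1/((1933 - 1*(-85)) + (5 + 5*70)) = 1/((1933 + 85) + (5 + 350)) = 1/(2018 + 355) = 1/2373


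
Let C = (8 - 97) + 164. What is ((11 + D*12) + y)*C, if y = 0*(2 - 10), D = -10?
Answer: -8175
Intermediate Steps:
C = 75 (C = -89 + 164 = 75)
y = 0 (y = 0*(-8) = 0)
((11 + D*12) + y)*C = ((11 - 10*12) + 0)*75 = ((11 - 120) + 0)*75 = (-109 + 0)*75 = -109*75 = -8175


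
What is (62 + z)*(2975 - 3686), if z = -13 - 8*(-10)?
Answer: -91719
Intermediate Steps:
z = 67 (z = -13 + 80 = 67)
(62 + z)*(2975 - 3686) = (62 + 67)*(2975 - 3686) = 129*(-711) = -91719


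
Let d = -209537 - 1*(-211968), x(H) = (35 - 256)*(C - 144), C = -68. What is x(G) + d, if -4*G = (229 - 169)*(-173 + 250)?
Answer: 49283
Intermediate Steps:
G = -1155 (G = -(229 - 169)*(-173 + 250)/4 = -15*77 = -¼*4620 = -1155)
x(H) = 46852 (x(H) = (35 - 256)*(-68 - 144) = -221*(-212) = 46852)
d = 2431 (d = -209537 + 211968 = 2431)
x(G) + d = 46852 + 2431 = 49283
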